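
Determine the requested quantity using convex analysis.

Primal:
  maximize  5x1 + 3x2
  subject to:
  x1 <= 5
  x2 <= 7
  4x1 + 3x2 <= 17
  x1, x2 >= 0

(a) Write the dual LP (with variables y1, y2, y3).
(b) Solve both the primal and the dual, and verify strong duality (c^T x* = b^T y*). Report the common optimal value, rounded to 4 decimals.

The standard primal-dual pair for 'max c^T x s.t. A x <= b, x >= 0' is:
  Dual:  min b^T y  s.t.  A^T y >= c,  y >= 0.

So the dual LP is:
  minimize  5y1 + 7y2 + 17y3
  subject to:
    y1 + 4y3 >= 5
    y2 + 3y3 >= 3
    y1, y2, y3 >= 0

Solving the primal: x* = (4.25, 0).
  primal value c^T x* = 21.25.
Solving the dual: y* = (0, 0, 1.25).
  dual value b^T y* = 21.25.
Strong duality: c^T x* = b^T y*. Confirmed.

21.25


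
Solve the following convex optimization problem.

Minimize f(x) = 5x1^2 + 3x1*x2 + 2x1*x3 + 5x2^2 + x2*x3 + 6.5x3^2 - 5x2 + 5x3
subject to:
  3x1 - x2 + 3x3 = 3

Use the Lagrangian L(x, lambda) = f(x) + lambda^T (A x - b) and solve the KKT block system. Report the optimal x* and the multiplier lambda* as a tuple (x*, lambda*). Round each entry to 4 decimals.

Form the Lagrangian:
  L(x, lambda) = (1/2) x^T Q x + c^T x + lambda^T (A x - b)
Stationarity (grad_x L = 0): Q x + c + A^T lambda = 0.
Primal feasibility: A x = b.

This gives the KKT block system:
  [ Q   A^T ] [ x     ]   [-c ]
  [ A    0  ] [ lambda ] = [ b ]

Solving the linear system:
  x*      = (0.8377, -0.0499, 0.1457)
  lambda* = (-2.8397)
  f(x*)   = 4.7483

x* = (0.8377, -0.0499, 0.1457), lambda* = (-2.8397)


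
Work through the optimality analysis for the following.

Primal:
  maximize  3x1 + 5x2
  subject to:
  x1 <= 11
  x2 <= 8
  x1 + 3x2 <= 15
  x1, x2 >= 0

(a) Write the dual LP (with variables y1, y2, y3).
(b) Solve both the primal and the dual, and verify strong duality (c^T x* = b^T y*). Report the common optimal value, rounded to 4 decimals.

The standard primal-dual pair for 'max c^T x s.t. A x <= b, x >= 0' is:
  Dual:  min b^T y  s.t.  A^T y >= c,  y >= 0.

So the dual LP is:
  minimize  11y1 + 8y2 + 15y3
  subject to:
    y1 + y3 >= 3
    y2 + 3y3 >= 5
    y1, y2, y3 >= 0

Solving the primal: x* = (11, 1.3333).
  primal value c^T x* = 39.6667.
Solving the dual: y* = (1.3333, 0, 1.6667).
  dual value b^T y* = 39.6667.
Strong duality: c^T x* = b^T y*. Confirmed.

39.6667


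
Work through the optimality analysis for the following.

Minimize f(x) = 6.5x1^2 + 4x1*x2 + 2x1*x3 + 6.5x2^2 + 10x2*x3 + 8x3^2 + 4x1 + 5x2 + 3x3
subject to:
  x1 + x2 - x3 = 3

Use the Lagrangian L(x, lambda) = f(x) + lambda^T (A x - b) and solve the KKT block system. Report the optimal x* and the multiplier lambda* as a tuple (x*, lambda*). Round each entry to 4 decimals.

Form the Lagrangian:
  L(x, lambda) = (1/2) x^T Q x + c^T x + lambda^T (A x - b)
Stationarity (grad_x L = 0): Q x + c + A^T lambda = 0.
Primal feasibility: A x = b.

This gives the KKT block system:
  [ Q   A^T ] [ x     ]   [-c ]
  [ A    0  ] [ lambda ] = [ b ]

Solving the linear system:
  x*      = (0.1062, 1.3592, -1.5346)
  lambda* = (-7.7487)
  f(x*)   = 12.9317

x* = (0.1062, 1.3592, -1.5346), lambda* = (-7.7487)


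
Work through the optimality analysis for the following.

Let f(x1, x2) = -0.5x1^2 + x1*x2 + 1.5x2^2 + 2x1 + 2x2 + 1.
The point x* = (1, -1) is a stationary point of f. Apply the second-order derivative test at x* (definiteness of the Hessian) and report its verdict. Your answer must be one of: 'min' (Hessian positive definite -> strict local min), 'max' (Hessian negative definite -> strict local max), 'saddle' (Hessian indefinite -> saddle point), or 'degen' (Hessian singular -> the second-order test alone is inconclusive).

Compute the Hessian H = grad^2 f:
  H = [[-1, 1], [1, 3]]
Verify stationarity: grad f(x*) = H x* + g = (0, 0).
Eigenvalues of H: -1.2361, 3.2361.
Eigenvalues have mixed signs, so H is indefinite -> x* is a saddle point.

saddle


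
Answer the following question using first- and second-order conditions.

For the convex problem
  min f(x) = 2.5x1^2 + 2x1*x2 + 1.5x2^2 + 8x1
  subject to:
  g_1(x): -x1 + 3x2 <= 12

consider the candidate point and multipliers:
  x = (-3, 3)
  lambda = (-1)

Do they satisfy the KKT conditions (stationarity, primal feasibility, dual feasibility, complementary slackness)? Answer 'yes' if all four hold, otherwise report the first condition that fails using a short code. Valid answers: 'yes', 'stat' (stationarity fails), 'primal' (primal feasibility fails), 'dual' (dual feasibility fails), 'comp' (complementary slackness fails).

Gradient of f: grad f(x) = Q x + c = (-1, 3)
Constraint values g_i(x) = a_i^T x - b_i:
  g_1((-3, 3)) = 0
Stationarity residual: grad f(x) + sum_i lambda_i a_i = (0, 0)
  -> stationarity OK
Primal feasibility (all g_i <= 0): OK
Dual feasibility (all lambda_i >= 0): FAILS
Complementary slackness (lambda_i * g_i(x) = 0 for all i): OK

Verdict: the first failing condition is dual_feasibility -> dual.

dual


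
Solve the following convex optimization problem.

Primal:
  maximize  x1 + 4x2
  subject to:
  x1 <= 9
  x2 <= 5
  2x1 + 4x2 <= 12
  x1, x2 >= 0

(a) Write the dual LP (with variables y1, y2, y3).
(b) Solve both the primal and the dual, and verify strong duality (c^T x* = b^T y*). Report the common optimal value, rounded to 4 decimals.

The standard primal-dual pair for 'max c^T x s.t. A x <= b, x >= 0' is:
  Dual:  min b^T y  s.t.  A^T y >= c,  y >= 0.

So the dual LP is:
  minimize  9y1 + 5y2 + 12y3
  subject to:
    y1 + 2y3 >= 1
    y2 + 4y3 >= 4
    y1, y2, y3 >= 0

Solving the primal: x* = (0, 3).
  primal value c^T x* = 12.
Solving the dual: y* = (0, 0, 1).
  dual value b^T y* = 12.
Strong duality: c^T x* = b^T y*. Confirmed.

12


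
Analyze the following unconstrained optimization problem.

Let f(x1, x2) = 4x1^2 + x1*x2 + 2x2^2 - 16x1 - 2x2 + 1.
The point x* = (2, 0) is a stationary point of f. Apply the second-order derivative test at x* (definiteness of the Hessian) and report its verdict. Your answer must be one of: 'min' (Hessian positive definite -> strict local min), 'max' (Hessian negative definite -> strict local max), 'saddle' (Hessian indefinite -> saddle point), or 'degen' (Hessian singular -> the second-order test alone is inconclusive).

Compute the Hessian H = grad^2 f:
  H = [[8, 1], [1, 4]]
Verify stationarity: grad f(x*) = H x* + g = (0, 0).
Eigenvalues of H: 3.7639, 8.2361.
Both eigenvalues > 0, so H is positive definite -> x* is a strict local min.

min


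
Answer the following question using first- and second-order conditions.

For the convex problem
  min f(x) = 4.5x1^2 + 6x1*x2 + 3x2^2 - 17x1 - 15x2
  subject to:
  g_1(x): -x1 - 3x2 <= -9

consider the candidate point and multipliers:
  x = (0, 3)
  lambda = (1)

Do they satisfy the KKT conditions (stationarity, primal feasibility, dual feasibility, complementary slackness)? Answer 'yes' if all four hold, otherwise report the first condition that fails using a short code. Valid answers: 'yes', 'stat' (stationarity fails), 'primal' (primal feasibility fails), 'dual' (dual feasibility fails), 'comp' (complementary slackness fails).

Gradient of f: grad f(x) = Q x + c = (1, 3)
Constraint values g_i(x) = a_i^T x - b_i:
  g_1((0, 3)) = 0
Stationarity residual: grad f(x) + sum_i lambda_i a_i = (0, 0)
  -> stationarity OK
Primal feasibility (all g_i <= 0): OK
Dual feasibility (all lambda_i >= 0): OK
Complementary slackness (lambda_i * g_i(x) = 0 for all i): OK

Verdict: yes, KKT holds.

yes


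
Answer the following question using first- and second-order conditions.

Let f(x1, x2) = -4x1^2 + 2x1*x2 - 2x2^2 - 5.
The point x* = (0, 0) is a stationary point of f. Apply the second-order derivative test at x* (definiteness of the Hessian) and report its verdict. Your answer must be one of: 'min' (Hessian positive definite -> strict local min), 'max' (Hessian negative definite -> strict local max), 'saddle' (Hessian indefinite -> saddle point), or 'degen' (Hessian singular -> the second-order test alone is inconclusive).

Compute the Hessian H = grad^2 f:
  H = [[-8, 2], [2, -4]]
Verify stationarity: grad f(x*) = H x* + g = (0, 0).
Eigenvalues of H: -8.8284, -3.1716.
Both eigenvalues < 0, so H is negative definite -> x* is a strict local max.

max


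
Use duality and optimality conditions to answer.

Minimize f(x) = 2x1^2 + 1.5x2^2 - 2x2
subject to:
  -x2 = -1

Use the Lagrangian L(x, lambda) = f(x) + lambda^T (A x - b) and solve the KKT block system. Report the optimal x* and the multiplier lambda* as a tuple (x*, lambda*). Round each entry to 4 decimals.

Form the Lagrangian:
  L(x, lambda) = (1/2) x^T Q x + c^T x + lambda^T (A x - b)
Stationarity (grad_x L = 0): Q x + c + A^T lambda = 0.
Primal feasibility: A x = b.

This gives the KKT block system:
  [ Q   A^T ] [ x     ]   [-c ]
  [ A    0  ] [ lambda ] = [ b ]

Solving the linear system:
  x*      = (0, 1)
  lambda* = (1)
  f(x*)   = -0.5

x* = (0, 1), lambda* = (1)


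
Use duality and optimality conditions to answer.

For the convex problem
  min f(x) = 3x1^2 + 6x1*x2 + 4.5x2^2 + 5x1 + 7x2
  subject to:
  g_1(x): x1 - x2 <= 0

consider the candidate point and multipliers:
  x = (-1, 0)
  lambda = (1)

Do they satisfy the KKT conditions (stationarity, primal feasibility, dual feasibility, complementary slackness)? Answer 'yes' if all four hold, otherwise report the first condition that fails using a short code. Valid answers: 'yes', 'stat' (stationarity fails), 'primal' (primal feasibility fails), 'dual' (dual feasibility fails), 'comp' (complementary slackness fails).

Gradient of f: grad f(x) = Q x + c = (-1, 1)
Constraint values g_i(x) = a_i^T x - b_i:
  g_1((-1, 0)) = -1
Stationarity residual: grad f(x) + sum_i lambda_i a_i = (0, 0)
  -> stationarity OK
Primal feasibility (all g_i <= 0): OK
Dual feasibility (all lambda_i >= 0): OK
Complementary slackness (lambda_i * g_i(x) = 0 for all i): FAILS

Verdict: the first failing condition is complementary_slackness -> comp.

comp


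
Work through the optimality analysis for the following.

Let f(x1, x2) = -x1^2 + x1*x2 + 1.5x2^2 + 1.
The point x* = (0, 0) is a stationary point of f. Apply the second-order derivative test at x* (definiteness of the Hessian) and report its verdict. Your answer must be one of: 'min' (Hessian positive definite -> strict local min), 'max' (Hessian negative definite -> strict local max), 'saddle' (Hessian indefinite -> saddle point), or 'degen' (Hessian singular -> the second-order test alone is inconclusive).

Compute the Hessian H = grad^2 f:
  H = [[-2, 1], [1, 3]]
Verify stationarity: grad f(x*) = H x* + g = (0, 0).
Eigenvalues of H: -2.1926, 3.1926.
Eigenvalues have mixed signs, so H is indefinite -> x* is a saddle point.

saddle


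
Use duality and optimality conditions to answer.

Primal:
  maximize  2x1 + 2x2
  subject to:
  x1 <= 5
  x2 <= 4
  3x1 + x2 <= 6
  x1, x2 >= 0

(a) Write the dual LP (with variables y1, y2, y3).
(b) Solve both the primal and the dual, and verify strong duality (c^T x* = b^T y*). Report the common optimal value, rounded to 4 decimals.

The standard primal-dual pair for 'max c^T x s.t. A x <= b, x >= 0' is:
  Dual:  min b^T y  s.t.  A^T y >= c,  y >= 0.

So the dual LP is:
  minimize  5y1 + 4y2 + 6y3
  subject to:
    y1 + 3y3 >= 2
    y2 + y3 >= 2
    y1, y2, y3 >= 0

Solving the primal: x* = (0.6667, 4).
  primal value c^T x* = 9.3333.
Solving the dual: y* = (0, 1.3333, 0.6667).
  dual value b^T y* = 9.3333.
Strong duality: c^T x* = b^T y*. Confirmed.

9.3333


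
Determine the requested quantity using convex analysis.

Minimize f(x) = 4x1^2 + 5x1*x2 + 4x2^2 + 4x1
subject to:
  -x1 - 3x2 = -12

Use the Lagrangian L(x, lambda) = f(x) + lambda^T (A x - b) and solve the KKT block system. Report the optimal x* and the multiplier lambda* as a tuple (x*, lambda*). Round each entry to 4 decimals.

Form the Lagrangian:
  L(x, lambda) = (1/2) x^T Q x + c^T x + lambda^T (A x - b)
Stationarity (grad_x L = 0): Q x + c + A^T lambda = 0.
Primal feasibility: A x = b.

This gives the KKT block system:
  [ Q   A^T ] [ x     ]   [-c ]
  [ A    0  ] [ lambda ] = [ b ]

Solving the linear system:
  x*      = (-2.4, 4.8)
  lambda* = (8.8)
  f(x*)   = 48

x* = (-2.4, 4.8), lambda* = (8.8)


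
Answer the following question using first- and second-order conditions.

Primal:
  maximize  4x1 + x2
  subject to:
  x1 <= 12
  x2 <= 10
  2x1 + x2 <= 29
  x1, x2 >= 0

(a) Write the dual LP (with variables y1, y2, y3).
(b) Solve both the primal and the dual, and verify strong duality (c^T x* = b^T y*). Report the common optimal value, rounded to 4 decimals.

The standard primal-dual pair for 'max c^T x s.t. A x <= b, x >= 0' is:
  Dual:  min b^T y  s.t.  A^T y >= c,  y >= 0.

So the dual LP is:
  minimize  12y1 + 10y2 + 29y3
  subject to:
    y1 + 2y3 >= 4
    y2 + y3 >= 1
    y1, y2, y3 >= 0

Solving the primal: x* = (12, 5).
  primal value c^T x* = 53.
Solving the dual: y* = (2, 0, 1).
  dual value b^T y* = 53.
Strong duality: c^T x* = b^T y*. Confirmed.

53


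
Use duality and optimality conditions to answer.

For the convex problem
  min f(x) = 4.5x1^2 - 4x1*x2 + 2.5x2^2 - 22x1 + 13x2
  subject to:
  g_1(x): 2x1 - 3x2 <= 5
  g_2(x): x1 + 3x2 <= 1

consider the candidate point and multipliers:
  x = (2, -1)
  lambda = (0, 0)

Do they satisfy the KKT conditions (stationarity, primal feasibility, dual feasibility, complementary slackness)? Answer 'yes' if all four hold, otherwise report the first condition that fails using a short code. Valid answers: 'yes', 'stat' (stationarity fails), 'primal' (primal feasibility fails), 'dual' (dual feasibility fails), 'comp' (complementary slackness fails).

Gradient of f: grad f(x) = Q x + c = (0, 0)
Constraint values g_i(x) = a_i^T x - b_i:
  g_1((2, -1)) = 2
  g_2((2, -1)) = -2
Stationarity residual: grad f(x) + sum_i lambda_i a_i = (0, 0)
  -> stationarity OK
Primal feasibility (all g_i <= 0): FAILS
Dual feasibility (all lambda_i >= 0): OK
Complementary slackness (lambda_i * g_i(x) = 0 for all i): OK

Verdict: the first failing condition is primal_feasibility -> primal.

primal


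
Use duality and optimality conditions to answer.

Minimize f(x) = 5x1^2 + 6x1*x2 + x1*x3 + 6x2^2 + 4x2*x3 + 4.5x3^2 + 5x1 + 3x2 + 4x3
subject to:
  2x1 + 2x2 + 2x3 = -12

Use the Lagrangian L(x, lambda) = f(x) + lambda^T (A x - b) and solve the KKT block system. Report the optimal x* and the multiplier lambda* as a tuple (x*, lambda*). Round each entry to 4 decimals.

Form the Lagrangian:
  L(x, lambda) = (1/2) x^T Q x + c^T x + lambda^T (A x - b)
Stationarity (grad_x L = 0): Q x + c + A^T lambda = 0.
Primal feasibility: A x = b.

This gives the KKT block system:
  [ Q   A^T ] [ x     ]   [-c ]
  [ A    0  ] [ lambda ] = [ b ]

Solving the linear system:
  x*      = (-2.8678, -0.0248, -3.1074)
  lambda* = (13.4669)
  f(x*)   = 67.3802

x* = (-2.8678, -0.0248, -3.1074), lambda* = (13.4669)


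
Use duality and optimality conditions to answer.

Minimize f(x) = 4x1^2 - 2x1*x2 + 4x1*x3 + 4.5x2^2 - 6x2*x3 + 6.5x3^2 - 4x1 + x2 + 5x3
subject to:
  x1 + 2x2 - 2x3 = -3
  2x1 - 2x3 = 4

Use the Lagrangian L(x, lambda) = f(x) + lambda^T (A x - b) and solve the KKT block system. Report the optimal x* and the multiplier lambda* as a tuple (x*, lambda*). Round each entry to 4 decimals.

Form the Lagrangian:
  L(x, lambda) = (1/2) x^T Q x + c^T x + lambda^T (A x - b)
Stationarity (grad_x L = 0): Q x + c + A^T lambda = 0.
Primal feasibility: A x = b.

This gives the KKT block system:
  [ Q   A^T ] [ x     ]   [-c ]
  [ A    0  ] [ lambda ] = [ b ]

Solving the linear system:
  x*      = (0.6129, -3.1935, -1.3871)
  lambda* = (10.3226, -6.0323)
  f(x*)   = 21.2581

x* = (0.6129, -3.1935, -1.3871), lambda* = (10.3226, -6.0323)


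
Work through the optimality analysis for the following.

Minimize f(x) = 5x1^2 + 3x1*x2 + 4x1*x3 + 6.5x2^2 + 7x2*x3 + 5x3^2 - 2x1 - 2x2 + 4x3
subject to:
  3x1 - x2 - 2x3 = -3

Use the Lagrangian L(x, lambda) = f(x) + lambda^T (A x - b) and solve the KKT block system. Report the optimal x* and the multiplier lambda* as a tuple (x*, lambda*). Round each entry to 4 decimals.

Form the Lagrangian:
  L(x, lambda) = (1/2) x^T Q x + c^T x + lambda^T (A x - b)
Stationarity (grad_x L = 0): Q x + c + A^T lambda = 0.
Primal feasibility: A x = b.

This gives the KKT block system:
  [ Q   A^T ] [ x     ]   [-c ]
  [ A    0  ] [ lambda ] = [ b ]

Solving the linear system:
  x*      = (-0.7736, 0.4817, 0.0987)
  lambda* = (2.6322)
  f(x*)   = 4.4375

x* = (-0.7736, 0.4817, 0.0987), lambda* = (2.6322)


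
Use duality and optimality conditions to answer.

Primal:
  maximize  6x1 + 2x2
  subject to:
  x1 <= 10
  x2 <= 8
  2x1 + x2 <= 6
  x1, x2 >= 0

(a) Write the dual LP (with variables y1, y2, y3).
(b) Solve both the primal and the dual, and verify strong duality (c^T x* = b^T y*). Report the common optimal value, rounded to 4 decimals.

The standard primal-dual pair for 'max c^T x s.t. A x <= b, x >= 0' is:
  Dual:  min b^T y  s.t.  A^T y >= c,  y >= 0.

So the dual LP is:
  minimize  10y1 + 8y2 + 6y3
  subject to:
    y1 + 2y3 >= 6
    y2 + y3 >= 2
    y1, y2, y3 >= 0

Solving the primal: x* = (3, 0).
  primal value c^T x* = 18.
Solving the dual: y* = (0, 0, 3).
  dual value b^T y* = 18.
Strong duality: c^T x* = b^T y*. Confirmed.

18


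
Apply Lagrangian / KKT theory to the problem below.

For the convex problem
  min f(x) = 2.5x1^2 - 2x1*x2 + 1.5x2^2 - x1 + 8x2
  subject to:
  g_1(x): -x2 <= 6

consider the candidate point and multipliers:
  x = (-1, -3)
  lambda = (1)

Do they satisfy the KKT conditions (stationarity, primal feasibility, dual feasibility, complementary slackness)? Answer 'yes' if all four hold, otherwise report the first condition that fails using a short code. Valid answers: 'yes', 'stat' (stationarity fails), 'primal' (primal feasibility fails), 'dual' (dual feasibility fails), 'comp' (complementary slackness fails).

Gradient of f: grad f(x) = Q x + c = (0, 1)
Constraint values g_i(x) = a_i^T x - b_i:
  g_1((-1, -3)) = -3
Stationarity residual: grad f(x) + sum_i lambda_i a_i = (0, 0)
  -> stationarity OK
Primal feasibility (all g_i <= 0): OK
Dual feasibility (all lambda_i >= 0): OK
Complementary slackness (lambda_i * g_i(x) = 0 for all i): FAILS

Verdict: the first failing condition is complementary_slackness -> comp.

comp


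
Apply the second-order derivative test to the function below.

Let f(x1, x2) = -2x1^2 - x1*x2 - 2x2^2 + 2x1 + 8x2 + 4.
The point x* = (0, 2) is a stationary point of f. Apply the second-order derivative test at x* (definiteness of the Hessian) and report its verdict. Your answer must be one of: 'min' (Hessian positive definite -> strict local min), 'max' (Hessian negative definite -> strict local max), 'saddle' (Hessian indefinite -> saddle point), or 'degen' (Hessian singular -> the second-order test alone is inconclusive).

Compute the Hessian H = grad^2 f:
  H = [[-4, -1], [-1, -4]]
Verify stationarity: grad f(x*) = H x* + g = (0, 0).
Eigenvalues of H: -5, -3.
Both eigenvalues < 0, so H is negative definite -> x* is a strict local max.

max


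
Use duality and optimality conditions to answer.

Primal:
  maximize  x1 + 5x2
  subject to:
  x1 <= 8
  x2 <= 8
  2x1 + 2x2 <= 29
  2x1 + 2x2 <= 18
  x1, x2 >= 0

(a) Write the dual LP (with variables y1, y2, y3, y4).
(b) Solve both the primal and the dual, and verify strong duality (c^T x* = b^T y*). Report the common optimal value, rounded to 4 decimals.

The standard primal-dual pair for 'max c^T x s.t. A x <= b, x >= 0' is:
  Dual:  min b^T y  s.t.  A^T y >= c,  y >= 0.

So the dual LP is:
  minimize  8y1 + 8y2 + 29y3 + 18y4
  subject to:
    y1 + 2y3 + 2y4 >= 1
    y2 + 2y3 + 2y4 >= 5
    y1, y2, y3, y4 >= 0

Solving the primal: x* = (1, 8).
  primal value c^T x* = 41.
Solving the dual: y* = (0, 4, 0, 0.5).
  dual value b^T y* = 41.
Strong duality: c^T x* = b^T y*. Confirmed.

41


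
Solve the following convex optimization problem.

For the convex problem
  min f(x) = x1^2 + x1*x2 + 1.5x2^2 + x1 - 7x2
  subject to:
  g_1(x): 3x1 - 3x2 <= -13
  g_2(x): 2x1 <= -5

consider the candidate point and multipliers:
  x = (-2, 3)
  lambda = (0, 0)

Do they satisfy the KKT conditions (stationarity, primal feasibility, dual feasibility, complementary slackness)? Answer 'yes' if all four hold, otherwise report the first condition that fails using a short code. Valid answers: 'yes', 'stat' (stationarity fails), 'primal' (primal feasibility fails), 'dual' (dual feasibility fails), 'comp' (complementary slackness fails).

Gradient of f: grad f(x) = Q x + c = (0, 0)
Constraint values g_i(x) = a_i^T x - b_i:
  g_1((-2, 3)) = -2
  g_2((-2, 3)) = 1
Stationarity residual: grad f(x) + sum_i lambda_i a_i = (0, 0)
  -> stationarity OK
Primal feasibility (all g_i <= 0): FAILS
Dual feasibility (all lambda_i >= 0): OK
Complementary slackness (lambda_i * g_i(x) = 0 for all i): OK

Verdict: the first failing condition is primal_feasibility -> primal.

primal


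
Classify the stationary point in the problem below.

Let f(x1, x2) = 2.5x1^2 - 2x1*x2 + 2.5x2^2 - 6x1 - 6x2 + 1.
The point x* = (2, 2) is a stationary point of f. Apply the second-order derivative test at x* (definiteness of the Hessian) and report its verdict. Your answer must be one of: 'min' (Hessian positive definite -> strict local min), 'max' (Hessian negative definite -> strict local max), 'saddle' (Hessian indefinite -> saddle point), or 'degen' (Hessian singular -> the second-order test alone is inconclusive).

Compute the Hessian H = grad^2 f:
  H = [[5, -2], [-2, 5]]
Verify stationarity: grad f(x*) = H x* + g = (0, 0).
Eigenvalues of H: 3, 7.
Both eigenvalues > 0, so H is positive definite -> x* is a strict local min.

min


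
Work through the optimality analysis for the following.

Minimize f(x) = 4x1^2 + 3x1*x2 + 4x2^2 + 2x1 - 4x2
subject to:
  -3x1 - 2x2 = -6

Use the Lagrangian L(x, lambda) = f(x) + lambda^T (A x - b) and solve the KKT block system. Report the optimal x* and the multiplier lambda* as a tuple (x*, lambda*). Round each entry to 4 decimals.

Form the Lagrangian:
  L(x, lambda) = (1/2) x^T Q x + c^T x + lambda^T (A x - b)
Stationarity (grad_x L = 0): Q x + c + A^T lambda = 0.
Primal feasibility: A x = b.

This gives the KKT block system:
  [ Q   A^T ] [ x     ]   [-c ]
  [ A    0  ] [ lambda ] = [ b ]

Solving the linear system:
  x*      = (1.1176, 1.3235)
  lambda* = (4.9706)
  f(x*)   = 13.3824

x* = (1.1176, 1.3235), lambda* = (4.9706)


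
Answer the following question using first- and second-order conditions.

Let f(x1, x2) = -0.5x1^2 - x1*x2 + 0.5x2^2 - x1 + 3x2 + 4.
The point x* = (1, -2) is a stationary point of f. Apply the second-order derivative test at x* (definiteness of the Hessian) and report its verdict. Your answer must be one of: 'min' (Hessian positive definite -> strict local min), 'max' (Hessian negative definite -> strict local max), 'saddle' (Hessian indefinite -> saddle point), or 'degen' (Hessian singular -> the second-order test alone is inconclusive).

Compute the Hessian H = grad^2 f:
  H = [[-1, -1], [-1, 1]]
Verify stationarity: grad f(x*) = H x* + g = (0, 0).
Eigenvalues of H: -1.4142, 1.4142.
Eigenvalues have mixed signs, so H is indefinite -> x* is a saddle point.

saddle


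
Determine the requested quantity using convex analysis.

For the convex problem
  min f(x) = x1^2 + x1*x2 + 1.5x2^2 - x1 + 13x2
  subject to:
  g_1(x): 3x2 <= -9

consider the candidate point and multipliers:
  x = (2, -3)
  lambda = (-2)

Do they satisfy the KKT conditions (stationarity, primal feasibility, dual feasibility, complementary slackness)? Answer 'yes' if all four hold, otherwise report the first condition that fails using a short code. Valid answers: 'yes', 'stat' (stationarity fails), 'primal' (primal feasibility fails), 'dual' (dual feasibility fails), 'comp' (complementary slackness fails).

Gradient of f: grad f(x) = Q x + c = (0, 6)
Constraint values g_i(x) = a_i^T x - b_i:
  g_1((2, -3)) = 0
Stationarity residual: grad f(x) + sum_i lambda_i a_i = (0, 0)
  -> stationarity OK
Primal feasibility (all g_i <= 0): OK
Dual feasibility (all lambda_i >= 0): FAILS
Complementary slackness (lambda_i * g_i(x) = 0 for all i): OK

Verdict: the first failing condition is dual_feasibility -> dual.

dual


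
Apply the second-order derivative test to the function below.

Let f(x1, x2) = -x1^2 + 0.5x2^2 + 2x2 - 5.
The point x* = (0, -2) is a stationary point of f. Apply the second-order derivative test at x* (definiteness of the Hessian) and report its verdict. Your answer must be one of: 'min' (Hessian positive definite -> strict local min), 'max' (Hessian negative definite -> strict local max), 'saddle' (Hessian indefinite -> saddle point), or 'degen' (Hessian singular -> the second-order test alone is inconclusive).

Compute the Hessian H = grad^2 f:
  H = [[-2, 0], [0, 1]]
Verify stationarity: grad f(x*) = H x* + g = (0, 0).
Eigenvalues of H: -2, 1.
Eigenvalues have mixed signs, so H is indefinite -> x* is a saddle point.

saddle


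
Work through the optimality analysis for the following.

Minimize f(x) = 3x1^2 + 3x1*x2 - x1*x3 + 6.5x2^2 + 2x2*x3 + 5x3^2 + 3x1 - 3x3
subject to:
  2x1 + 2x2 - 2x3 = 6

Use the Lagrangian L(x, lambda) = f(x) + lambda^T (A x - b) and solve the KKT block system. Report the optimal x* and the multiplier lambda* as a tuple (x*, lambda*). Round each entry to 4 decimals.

Form the Lagrangian:
  L(x, lambda) = (1/2) x^T Q x + c^T x + lambda^T (A x - b)
Stationarity (grad_x L = 0): Q x + c + A^T lambda = 0.
Primal feasibility: A x = b.

This gives the KKT block system:
  [ Q   A^T ] [ x     ]   [-c ]
  [ A    0  ] [ lambda ] = [ b ]

Solving the linear system:
  x*      = (1.0055, 0.9231, -1.0714)
  lambda* = (-6.4368)
  f(x*)   = 22.4258

x* = (1.0055, 0.9231, -1.0714), lambda* = (-6.4368)


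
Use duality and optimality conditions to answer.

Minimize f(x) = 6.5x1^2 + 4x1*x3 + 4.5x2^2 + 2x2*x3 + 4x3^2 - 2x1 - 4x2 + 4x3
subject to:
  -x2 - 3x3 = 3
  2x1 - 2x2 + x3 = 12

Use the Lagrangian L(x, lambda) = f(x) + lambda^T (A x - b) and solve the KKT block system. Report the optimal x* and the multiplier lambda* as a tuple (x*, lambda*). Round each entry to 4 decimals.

Form the Lagrangian:
  L(x, lambda) = (1/2) x^T Q x + c^T x + lambda^T (A x - b)
Stationarity (grad_x L = 0): Q x + c + A^T lambda = 0.
Primal feasibility: A x = b.

This gives the KKT block system:
  [ Q   A^T ] [ x     ]   [-c ]
  [ A    0  ] [ lambda ] = [ b ]

Solving the linear system:
  x*      = (2.5546, -3.3818, 0.1273)
  lambda* = (-2.4622, -15.8595)
  f(x*)   = 103.3139

x* = (2.5546, -3.3818, 0.1273), lambda* = (-2.4622, -15.8595)


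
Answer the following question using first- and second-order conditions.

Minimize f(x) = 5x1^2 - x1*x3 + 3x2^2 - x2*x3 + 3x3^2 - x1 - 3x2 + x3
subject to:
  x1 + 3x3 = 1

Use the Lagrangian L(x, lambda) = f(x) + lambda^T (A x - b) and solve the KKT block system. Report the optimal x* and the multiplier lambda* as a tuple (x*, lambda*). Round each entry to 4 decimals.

Form the Lagrangian:
  L(x, lambda) = (1/2) x^T Q x + c^T x + lambda^T (A x - b)
Stationarity (grad_x L = 0): Q x + c + A^T lambda = 0.
Primal feasibility: A x = b.

This gives the KKT block system:
  [ Q   A^T ] [ x     ]   [-c ]
  [ A    0  ] [ lambda ] = [ b ]

Solving the linear system:
  x*      = (0.1899, 0.545, 0.27)
  lambda* = (-0.6285)
  f(x*)   = -0.4632

x* = (0.1899, 0.545, 0.27), lambda* = (-0.6285)


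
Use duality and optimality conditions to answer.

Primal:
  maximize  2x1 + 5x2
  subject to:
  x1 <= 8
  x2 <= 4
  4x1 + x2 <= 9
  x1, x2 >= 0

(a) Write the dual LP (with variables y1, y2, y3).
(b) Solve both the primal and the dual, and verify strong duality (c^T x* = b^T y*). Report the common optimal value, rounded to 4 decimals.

The standard primal-dual pair for 'max c^T x s.t. A x <= b, x >= 0' is:
  Dual:  min b^T y  s.t.  A^T y >= c,  y >= 0.

So the dual LP is:
  minimize  8y1 + 4y2 + 9y3
  subject to:
    y1 + 4y3 >= 2
    y2 + y3 >= 5
    y1, y2, y3 >= 0

Solving the primal: x* = (1.25, 4).
  primal value c^T x* = 22.5.
Solving the dual: y* = (0, 4.5, 0.5).
  dual value b^T y* = 22.5.
Strong duality: c^T x* = b^T y*. Confirmed.

22.5


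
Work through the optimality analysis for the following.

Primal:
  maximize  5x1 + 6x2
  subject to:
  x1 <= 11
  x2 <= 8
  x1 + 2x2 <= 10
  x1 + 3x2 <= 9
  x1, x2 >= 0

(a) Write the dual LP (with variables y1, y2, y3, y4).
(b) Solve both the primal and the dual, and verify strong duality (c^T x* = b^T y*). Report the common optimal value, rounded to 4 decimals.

The standard primal-dual pair for 'max c^T x s.t. A x <= b, x >= 0' is:
  Dual:  min b^T y  s.t.  A^T y >= c,  y >= 0.

So the dual LP is:
  minimize  11y1 + 8y2 + 10y3 + 9y4
  subject to:
    y1 + y3 + y4 >= 5
    y2 + 2y3 + 3y4 >= 6
    y1, y2, y3, y4 >= 0

Solving the primal: x* = (9, 0).
  primal value c^T x* = 45.
Solving the dual: y* = (0, 0, 0, 5).
  dual value b^T y* = 45.
Strong duality: c^T x* = b^T y*. Confirmed.

45


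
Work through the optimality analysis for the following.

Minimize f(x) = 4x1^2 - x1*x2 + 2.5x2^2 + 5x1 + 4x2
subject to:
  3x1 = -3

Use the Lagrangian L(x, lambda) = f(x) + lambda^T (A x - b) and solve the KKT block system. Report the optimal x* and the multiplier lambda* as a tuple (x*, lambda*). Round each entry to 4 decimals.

Form the Lagrangian:
  L(x, lambda) = (1/2) x^T Q x + c^T x + lambda^T (A x - b)
Stationarity (grad_x L = 0): Q x + c + A^T lambda = 0.
Primal feasibility: A x = b.

This gives the KKT block system:
  [ Q   A^T ] [ x     ]   [-c ]
  [ A    0  ] [ lambda ] = [ b ]

Solving the linear system:
  x*      = (-1, -1)
  lambda* = (0.6667)
  f(x*)   = -3.5

x* = (-1, -1), lambda* = (0.6667)


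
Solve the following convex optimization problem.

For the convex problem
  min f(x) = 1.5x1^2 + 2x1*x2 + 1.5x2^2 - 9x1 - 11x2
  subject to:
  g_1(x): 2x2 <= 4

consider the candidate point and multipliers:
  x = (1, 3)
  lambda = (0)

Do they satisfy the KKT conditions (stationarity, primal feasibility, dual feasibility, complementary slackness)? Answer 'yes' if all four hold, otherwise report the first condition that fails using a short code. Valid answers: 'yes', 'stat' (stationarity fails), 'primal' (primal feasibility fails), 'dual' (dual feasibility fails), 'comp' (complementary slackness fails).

Gradient of f: grad f(x) = Q x + c = (0, 0)
Constraint values g_i(x) = a_i^T x - b_i:
  g_1((1, 3)) = 2
Stationarity residual: grad f(x) + sum_i lambda_i a_i = (0, 0)
  -> stationarity OK
Primal feasibility (all g_i <= 0): FAILS
Dual feasibility (all lambda_i >= 0): OK
Complementary slackness (lambda_i * g_i(x) = 0 for all i): OK

Verdict: the first failing condition is primal_feasibility -> primal.

primal


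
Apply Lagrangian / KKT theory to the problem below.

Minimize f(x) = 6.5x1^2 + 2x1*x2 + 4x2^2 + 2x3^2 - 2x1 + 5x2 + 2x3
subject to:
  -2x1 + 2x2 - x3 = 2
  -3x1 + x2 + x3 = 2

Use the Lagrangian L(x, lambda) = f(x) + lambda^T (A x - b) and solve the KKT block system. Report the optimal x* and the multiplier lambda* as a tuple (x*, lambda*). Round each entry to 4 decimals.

Form the Lagrangian:
  L(x, lambda) = (1/2) x^T Q x + c^T x + lambda^T (A x - b)
Stationarity (grad_x L = 0): Q x + c + A^T lambda = 0.
Primal feasibility: A x = b.

This gives the KKT block system:
  [ Q   A^T ] [ x     ]   [-c ]
  [ A    0  ] [ lambda ] = [ b ]

Solving the linear system:
  x*      = (-0.6735, 0.2109, -0.2313)
  lambda* = (-1.4218, -2.4966)
  f(x*)   = 4.8878

x* = (-0.6735, 0.2109, -0.2313), lambda* = (-1.4218, -2.4966)


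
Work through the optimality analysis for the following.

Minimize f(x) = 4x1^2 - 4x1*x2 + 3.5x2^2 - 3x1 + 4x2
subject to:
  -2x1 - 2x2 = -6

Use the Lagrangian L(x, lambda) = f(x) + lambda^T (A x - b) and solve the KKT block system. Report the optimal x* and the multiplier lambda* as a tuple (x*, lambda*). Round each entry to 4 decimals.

Form the Lagrangian:
  L(x, lambda) = (1/2) x^T Q x + c^T x + lambda^T (A x - b)
Stationarity (grad_x L = 0): Q x + c + A^T lambda = 0.
Primal feasibility: A x = b.

This gives the KKT block system:
  [ Q   A^T ] [ x     ]   [-c ]
  [ A    0  ] [ lambda ] = [ b ]

Solving the linear system:
  x*      = (1.7391, 1.2609)
  lambda* = (2.9348)
  f(x*)   = 8.7174

x* = (1.7391, 1.2609), lambda* = (2.9348)


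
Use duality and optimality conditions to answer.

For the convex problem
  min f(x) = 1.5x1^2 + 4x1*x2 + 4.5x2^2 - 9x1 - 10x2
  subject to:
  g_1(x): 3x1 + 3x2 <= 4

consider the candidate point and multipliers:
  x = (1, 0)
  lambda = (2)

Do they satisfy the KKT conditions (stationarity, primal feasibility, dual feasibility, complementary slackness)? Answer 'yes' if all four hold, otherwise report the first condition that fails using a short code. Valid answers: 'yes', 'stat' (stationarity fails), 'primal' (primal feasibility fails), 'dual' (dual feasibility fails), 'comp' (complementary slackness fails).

Gradient of f: grad f(x) = Q x + c = (-6, -6)
Constraint values g_i(x) = a_i^T x - b_i:
  g_1((1, 0)) = -1
Stationarity residual: grad f(x) + sum_i lambda_i a_i = (0, 0)
  -> stationarity OK
Primal feasibility (all g_i <= 0): OK
Dual feasibility (all lambda_i >= 0): OK
Complementary slackness (lambda_i * g_i(x) = 0 for all i): FAILS

Verdict: the first failing condition is complementary_slackness -> comp.

comp


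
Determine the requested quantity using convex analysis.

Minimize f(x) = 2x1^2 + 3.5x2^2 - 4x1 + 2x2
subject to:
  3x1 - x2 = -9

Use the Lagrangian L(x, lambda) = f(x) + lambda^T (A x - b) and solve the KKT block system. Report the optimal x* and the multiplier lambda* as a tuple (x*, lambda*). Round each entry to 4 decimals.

Form the Lagrangian:
  L(x, lambda) = (1/2) x^T Q x + c^T x + lambda^T (A x - b)
Stationarity (grad_x L = 0): Q x + c + A^T lambda = 0.
Primal feasibility: A x = b.

This gives the KKT block system:
  [ Q   A^T ] [ x     ]   [-c ]
  [ A    0  ] [ lambda ] = [ b ]

Solving the linear system:
  x*      = (-2.8507, 0.4478)
  lambda* = (5.1343)
  f(x*)   = 29.2537

x* = (-2.8507, 0.4478), lambda* = (5.1343)


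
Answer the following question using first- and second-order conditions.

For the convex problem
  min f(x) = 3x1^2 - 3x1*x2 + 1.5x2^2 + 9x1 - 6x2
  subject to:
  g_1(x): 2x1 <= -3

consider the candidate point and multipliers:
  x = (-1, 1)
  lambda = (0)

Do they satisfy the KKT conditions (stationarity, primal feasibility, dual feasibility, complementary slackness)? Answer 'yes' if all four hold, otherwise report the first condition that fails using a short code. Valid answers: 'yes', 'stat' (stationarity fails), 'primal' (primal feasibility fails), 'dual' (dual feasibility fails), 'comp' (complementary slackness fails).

Gradient of f: grad f(x) = Q x + c = (0, 0)
Constraint values g_i(x) = a_i^T x - b_i:
  g_1((-1, 1)) = 1
Stationarity residual: grad f(x) + sum_i lambda_i a_i = (0, 0)
  -> stationarity OK
Primal feasibility (all g_i <= 0): FAILS
Dual feasibility (all lambda_i >= 0): OK
Complementary slackness (lambda_i * g_i(x) = 0 for all i): OK

Verdict: the first failing condition is primal_feasibility -> primal.

primal


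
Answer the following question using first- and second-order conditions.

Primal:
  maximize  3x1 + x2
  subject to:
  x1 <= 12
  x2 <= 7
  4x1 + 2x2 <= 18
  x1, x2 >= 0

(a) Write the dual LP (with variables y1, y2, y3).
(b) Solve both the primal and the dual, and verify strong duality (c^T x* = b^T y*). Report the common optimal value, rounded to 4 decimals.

The standard primal-dual pair for 'max c^T x s.t. A x <= b, x >= 0' is:
  Dual:  min b^T y  s.t.  A^T y >= c,  y >= 0.

So the dual LP is:
  minimize  12y1 + 7y2 + 18y3
  subject to:
    y1 + 4y3 >= 3
    y2 + 2y3 >= 1
    y1, y2, y3 >= 0

Solving the primal: x* = (4.5, 0).
  primal value c^T x* = 13.5.
Solving the dual: y* = (0, 0, 0.75).
  dual value b^T y* = 13.5.
Strong duality: c^T x* = b^T y*. Confirmed.

13.5


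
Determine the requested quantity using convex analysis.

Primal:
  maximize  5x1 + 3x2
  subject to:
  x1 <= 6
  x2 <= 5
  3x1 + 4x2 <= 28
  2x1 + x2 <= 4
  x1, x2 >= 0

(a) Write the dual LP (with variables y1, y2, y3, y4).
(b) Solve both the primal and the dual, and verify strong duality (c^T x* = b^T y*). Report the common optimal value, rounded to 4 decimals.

The standard primal-dual pair for 'max c^T x s.t. A x <= b, x >= 0' is:
  Dual:  min b^T y  s.t.  A^T y >= c,  y >= 0.

So the dual LP is:
  minimize  6y1 + 5y2 + 28y3 + 4y4
  subject to:
    y1 + 3y3 + 2y4 >= 5
    y2 + 4y3 + y4 >= 3
    y1, y2, y3, y4 >= 0

Solving the primal: x* = (0, 4).
  primal value c^T x* = 12.
Solving the dual: y* = (0, 0, 0, 3).
  dual value b^T y* = 12.
Strong duality: c^T x* = b^T y*. Confirmed.

12


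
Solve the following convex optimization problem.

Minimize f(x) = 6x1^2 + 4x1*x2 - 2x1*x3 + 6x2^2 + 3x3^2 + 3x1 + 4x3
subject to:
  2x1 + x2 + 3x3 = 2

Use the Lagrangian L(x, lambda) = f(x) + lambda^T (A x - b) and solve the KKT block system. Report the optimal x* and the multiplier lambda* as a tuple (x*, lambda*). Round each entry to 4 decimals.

Form the Lagrangian:
  L(x, lambda) = (1/2) x^T Q x + c^T x + lambda^T (A x - b)
Stationarity (grad_x L = 0): Q x + c + A^T lambda = 0.
Primal feasibility: A x = b.

This gives the KKT block system:
  [ Q   A^T ] [ x     ]   [-c ]
  [ A    0  ] [ lambda ] = [ b ]

Solving the linear system:
  x*      = (0.1659, 0.132, 0.5121)
  lambda* = (-2.247)
  f(x*)   = 3.52

x* = (0.1659, 0.132, 0.5121), lambda* = (-2.247)


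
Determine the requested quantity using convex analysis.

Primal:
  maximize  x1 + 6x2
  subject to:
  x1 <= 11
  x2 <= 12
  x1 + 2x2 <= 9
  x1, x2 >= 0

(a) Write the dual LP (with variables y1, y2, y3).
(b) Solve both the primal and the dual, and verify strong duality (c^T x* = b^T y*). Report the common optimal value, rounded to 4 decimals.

The standard primal-dual pair for 'max c^T x s.t. A x <= b, x >= 0' is:
  Dual:  min b^T y  s.t.  A^T y >= c,  y >= 0.

So the dual LP is:
  minimize  11y1 + 12y2 + 9y3
  subject to:
    y1 + y3 >= 1
    y2 + 2y3 >= 6
    y1, y2, y3 >= 0

Solving the primal: x* = (0, 4.5).
  primal value c^T x* = 27.
Solving the dual: y* = (0, 0, 3).
  dual value b^T y* = 27.
Strong duality: c^T x* = b^T y*. Confirmed.

27


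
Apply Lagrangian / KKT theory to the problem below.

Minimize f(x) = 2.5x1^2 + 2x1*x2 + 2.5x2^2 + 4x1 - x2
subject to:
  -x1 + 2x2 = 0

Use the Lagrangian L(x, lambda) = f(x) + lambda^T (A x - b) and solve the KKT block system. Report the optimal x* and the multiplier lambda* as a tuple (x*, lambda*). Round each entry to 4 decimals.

Form the Lagrangian:
  L(x, lambda) = (1/2) x^T Q x + c^T x + lambda^T (A x - b)
Stationarity (grad_x L = 0): Q x + c + A^T lambda = 0.
Primal feasibility: A x = b.

This gives the KKT block system:
  [ Q   A^T ] [ x     ]   [-c ]
  [ A    0  ] [ lambda ] = [ b ]

Solving the linear system:
  x*      = (-0.4242, -0.2121)
  lambda* = (1.4545)
  f(x*)   = -0.7424

x* = (-0.4242, -0.2121), lambda* = (1.4545)


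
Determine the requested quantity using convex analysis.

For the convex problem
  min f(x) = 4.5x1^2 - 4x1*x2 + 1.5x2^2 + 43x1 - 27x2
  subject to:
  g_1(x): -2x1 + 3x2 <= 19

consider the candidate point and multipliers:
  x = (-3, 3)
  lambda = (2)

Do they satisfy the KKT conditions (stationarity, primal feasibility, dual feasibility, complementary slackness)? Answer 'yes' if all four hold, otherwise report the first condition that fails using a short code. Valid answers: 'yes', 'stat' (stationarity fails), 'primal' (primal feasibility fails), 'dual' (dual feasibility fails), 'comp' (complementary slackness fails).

Gradient of f: grad f(x) = Q x + c = (4, -6)
Constraint values g_i(x) = a_i^T x - b_i:
  g_1((-3, 3)) = -4
Stationarity residual: grad f(x) + sum_i lambda_i a_i = (0, 0)
  -> stationarity OK
Primal feasibility (all g_i <= 0): OK
Dual feasibility (all lambda_i >= 0): OK
Complementary slackness (lambda_i * g_i(x) = 0 for all i): FAILS

Verdict: the first failing condition is complementary_slackness -> comp.

comp


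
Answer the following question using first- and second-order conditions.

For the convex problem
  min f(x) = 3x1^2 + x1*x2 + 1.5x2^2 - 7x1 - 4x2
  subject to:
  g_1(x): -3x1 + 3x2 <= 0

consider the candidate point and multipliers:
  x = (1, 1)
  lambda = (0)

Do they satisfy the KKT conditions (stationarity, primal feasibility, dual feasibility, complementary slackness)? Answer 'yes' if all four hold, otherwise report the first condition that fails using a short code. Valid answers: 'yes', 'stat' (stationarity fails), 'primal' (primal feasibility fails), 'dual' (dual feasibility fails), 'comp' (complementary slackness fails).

Gradient of f: grad f(x) = Q x + c = (0, 0)
Constraint values g_i(x) = a_i^T x - b_i:
  g_1((1, 1)) = 0
Stationarity residual: grad f(x) + sum_i lambda_i a_i = (0, 0)
  -> stationarity OK
Primal feasibility (all g_i <= 0): OK
Dual feasibility (all lambda_i >= 0): OK
Complementary slackness (lambda_i * g_i(x) = 0 for all i): OK

Verdict: yes, KKT holds.

yes
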